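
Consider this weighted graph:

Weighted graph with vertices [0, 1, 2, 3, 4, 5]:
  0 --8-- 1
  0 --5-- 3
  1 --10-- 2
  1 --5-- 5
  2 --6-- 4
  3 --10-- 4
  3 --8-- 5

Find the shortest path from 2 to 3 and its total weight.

Using Dijkstra's algorithm from vertex 2:
Shortest path: 2 -> 4 -> 3
Total weight: 6 + 10 = 16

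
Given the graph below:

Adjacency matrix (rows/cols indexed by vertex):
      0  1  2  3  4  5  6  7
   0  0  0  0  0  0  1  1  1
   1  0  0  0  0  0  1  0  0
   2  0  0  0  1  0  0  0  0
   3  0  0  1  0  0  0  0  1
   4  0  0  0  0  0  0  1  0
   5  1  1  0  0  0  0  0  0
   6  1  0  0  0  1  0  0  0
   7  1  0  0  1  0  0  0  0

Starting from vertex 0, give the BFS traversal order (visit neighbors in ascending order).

BFS from vertex 0 (neighbors processed in ascending order):
Visit order: 0, 5, 6, 7, 1, 4, 3, 2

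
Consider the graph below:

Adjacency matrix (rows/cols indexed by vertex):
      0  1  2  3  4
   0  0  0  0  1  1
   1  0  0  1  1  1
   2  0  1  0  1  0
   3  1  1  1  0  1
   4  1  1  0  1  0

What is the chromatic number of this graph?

The graph has a maximum clique of size 3 (lower bound on chromatic number).
A valid 3-coloring: {0: 1, 1: 1, 2: 2, 3: 0, 4: 2}.
Chromatic number = 3.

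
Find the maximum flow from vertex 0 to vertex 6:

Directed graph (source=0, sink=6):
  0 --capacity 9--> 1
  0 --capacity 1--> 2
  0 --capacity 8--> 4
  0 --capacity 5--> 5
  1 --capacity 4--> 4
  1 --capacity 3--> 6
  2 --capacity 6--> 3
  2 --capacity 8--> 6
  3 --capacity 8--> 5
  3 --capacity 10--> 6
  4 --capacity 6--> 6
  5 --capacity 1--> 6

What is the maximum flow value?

Computing max flow:
  Flow on (0->1): 7/9
  Flow on (0->2): 1/1
  Flow on (0->4): 2/8
  Flow on (0->5): 1/5
  Flow on (1->4): 4/4
  Flow on (1->6): 3/3
  Flow on (2->6): 1/8
  Flow on (4->6): 6/6
  Flow on (5->6): 1/1
Maximum flow = 11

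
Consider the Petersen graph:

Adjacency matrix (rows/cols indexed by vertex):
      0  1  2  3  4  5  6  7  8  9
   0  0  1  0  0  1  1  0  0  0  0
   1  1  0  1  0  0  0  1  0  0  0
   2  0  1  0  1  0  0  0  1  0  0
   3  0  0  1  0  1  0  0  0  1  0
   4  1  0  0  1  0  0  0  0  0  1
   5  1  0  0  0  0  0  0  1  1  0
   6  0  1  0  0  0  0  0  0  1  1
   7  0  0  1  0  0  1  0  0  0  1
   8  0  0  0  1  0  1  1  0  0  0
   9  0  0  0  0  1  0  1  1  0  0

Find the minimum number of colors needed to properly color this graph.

The Petersen graph contains odd cycles (e.g. the outer 5-cycle), so chi >= 3.
A proper 3-coloring exists (it is a well-known 3-chromatic graph).
Chromatic number = 3.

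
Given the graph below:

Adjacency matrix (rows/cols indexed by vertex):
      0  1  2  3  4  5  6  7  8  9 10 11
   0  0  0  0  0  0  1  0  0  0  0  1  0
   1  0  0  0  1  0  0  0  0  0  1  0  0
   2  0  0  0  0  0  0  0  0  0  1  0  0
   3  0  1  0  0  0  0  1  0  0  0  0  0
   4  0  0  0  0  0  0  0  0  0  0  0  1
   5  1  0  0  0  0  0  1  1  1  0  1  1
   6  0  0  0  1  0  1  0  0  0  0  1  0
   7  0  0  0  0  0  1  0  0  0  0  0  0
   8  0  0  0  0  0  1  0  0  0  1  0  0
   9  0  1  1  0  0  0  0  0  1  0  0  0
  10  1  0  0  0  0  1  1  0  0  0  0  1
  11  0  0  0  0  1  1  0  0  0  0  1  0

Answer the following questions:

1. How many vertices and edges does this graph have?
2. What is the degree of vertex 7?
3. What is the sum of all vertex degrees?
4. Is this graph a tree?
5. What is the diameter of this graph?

Count: 12 vertices, 15 edges.
Vertex 7 has neighbors [5], degree = 1.
Handshaking lemma: 2 * 15 = 30.
A tree on 12 vertices has 11 edges. This graph has 15 edges (4 extra). Not a tree.
Diameter (longest shortest path) = 5.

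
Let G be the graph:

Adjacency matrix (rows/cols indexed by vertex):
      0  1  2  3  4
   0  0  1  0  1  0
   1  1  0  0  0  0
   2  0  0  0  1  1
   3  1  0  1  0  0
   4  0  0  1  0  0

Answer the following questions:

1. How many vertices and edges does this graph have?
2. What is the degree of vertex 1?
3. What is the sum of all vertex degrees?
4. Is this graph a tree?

Count: 5 vertices, 4 edges.
Vertex 1 has neighbors [0], degree = 1.
Handshaking lemma: 2 * 4 = 8.
A graph is a tree iff it is connected and has exactly n-1 edges. This graph is connected (all 5 vertices in one component) and has 5-1 = 4 edges. It is a tree.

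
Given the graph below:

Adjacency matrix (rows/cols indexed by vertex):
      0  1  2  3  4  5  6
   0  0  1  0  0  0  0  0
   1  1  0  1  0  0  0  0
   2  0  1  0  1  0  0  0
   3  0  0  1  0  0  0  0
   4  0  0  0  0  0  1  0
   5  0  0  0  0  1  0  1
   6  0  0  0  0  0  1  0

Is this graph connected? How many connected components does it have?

Checking connectivity: the graph has 2 connected component(s).
Components: [[0, 1, 2, 3], [4, 5, 6]]. The graph is NOT connected.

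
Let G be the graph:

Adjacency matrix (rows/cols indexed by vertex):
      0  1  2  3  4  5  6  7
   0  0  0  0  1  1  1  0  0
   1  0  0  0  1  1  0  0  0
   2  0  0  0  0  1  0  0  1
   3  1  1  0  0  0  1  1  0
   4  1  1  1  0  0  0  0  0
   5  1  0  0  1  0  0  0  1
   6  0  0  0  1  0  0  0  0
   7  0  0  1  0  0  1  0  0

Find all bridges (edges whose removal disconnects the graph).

A bridge is an edge whose removal increases the number of connected components.
Bridges found: (3,6)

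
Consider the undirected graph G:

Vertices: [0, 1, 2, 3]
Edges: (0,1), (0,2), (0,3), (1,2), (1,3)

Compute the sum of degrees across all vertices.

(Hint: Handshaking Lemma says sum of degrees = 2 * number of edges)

Count edges: 5 edges.
By Handshaking Lemma: sum of degrees = 2 * 5 = 10.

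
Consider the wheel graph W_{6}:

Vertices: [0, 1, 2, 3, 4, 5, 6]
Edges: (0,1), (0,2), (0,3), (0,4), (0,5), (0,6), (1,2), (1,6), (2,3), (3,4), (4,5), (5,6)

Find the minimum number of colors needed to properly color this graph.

W_{6} = C_{6} plus a hub adjacent to every cycle vertex.
The outer cycle needs 2 colors (even cycle); the hub is adjacent to all of them so needs a fresh color.
Chromatic number = 2 + 1 = 3.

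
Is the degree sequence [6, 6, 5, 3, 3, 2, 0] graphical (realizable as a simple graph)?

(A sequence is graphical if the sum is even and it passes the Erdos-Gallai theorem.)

Sum of degrees = 25. Sum is odd, so the sequence is NOT graphical.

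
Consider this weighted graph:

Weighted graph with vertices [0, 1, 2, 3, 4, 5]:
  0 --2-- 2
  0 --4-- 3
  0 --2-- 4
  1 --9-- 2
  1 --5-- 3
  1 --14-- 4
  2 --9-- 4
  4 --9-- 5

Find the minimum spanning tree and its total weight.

Applying Kruskal's algorithm (sort edges by weight, add if no cycle):
  Add (0,2) w=2
  Add (0,4) w=2
  Add (0,3) w=4
  Add (1,3) w=5
  Skip (1,2) w=9 (creates cycle)
  Skip (2,4) w=9 (creates cycle)
  Add (4,5) w=9
  Skip (1,4) w=14 (creates cycle)
MST weight = 22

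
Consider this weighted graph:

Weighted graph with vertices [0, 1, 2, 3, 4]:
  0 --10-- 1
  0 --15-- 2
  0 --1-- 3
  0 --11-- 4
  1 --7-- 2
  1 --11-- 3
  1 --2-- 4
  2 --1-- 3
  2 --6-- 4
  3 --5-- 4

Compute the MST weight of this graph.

Applying Kruskal's algorithm (sort edges by weight, add if no cycle):
  Add (0,3) w=1
  Add (2,3) w=1
  Add (1,4) w=2
  Add (3,4) w=5
  Skip (2,4) w=6 (creates cycle)
  Skip (1,2) w=7 (creates cycle)
  Skip (0,1) w=10 (creates cycle)
  Skip (0,4) w=11 (creates cycle)
  Skip (1,3) w=11 (creates cycle)
  Skip (0,2) w=15 (creates cycle)
MST weight = 9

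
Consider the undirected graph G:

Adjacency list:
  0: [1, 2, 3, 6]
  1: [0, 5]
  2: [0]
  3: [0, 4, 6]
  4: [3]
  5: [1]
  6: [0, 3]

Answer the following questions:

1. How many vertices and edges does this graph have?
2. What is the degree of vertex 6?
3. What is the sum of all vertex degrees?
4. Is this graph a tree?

Count: 7 vertices, 7 edges.
Vertex 6 has neighbors [0, 3], degree = 2.
Handshaking lemma: 2 * 7 = 14.
A tree on 7 vertices has 6 edges. This graph has 7 edges (1 extra). Not a tree.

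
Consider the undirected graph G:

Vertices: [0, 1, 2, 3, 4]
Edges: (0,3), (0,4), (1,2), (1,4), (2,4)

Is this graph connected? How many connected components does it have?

Checking connectivity: the graph has 1 connected component(s).
All vertices are reachable from each other. The graph IS connected.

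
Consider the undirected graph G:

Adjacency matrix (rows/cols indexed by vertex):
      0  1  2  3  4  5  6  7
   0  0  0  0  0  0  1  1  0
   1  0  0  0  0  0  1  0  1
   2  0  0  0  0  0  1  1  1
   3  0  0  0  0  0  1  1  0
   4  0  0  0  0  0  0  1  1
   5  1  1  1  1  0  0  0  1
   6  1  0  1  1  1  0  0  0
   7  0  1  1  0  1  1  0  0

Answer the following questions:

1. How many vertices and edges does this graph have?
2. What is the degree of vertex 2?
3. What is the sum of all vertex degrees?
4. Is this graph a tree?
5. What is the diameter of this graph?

Count: 8 vertices, 12 edges.
Vertex 2 has neighbors [5, 6, 7], degree = 3.
Handshaking lemma: 2 * 12 = 24.
A tree on 8 vertices has 7 edges. This graph has 12 edges (5 extra). Not a tree.
Diameter (longest shortest path) = 3.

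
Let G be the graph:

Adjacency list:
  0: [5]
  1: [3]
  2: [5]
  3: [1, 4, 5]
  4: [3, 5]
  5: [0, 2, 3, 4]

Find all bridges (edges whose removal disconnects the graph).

A bridge is an edge whose removal increases the number of connected components.
Bridges found: (0,5), (1,3), (2,5)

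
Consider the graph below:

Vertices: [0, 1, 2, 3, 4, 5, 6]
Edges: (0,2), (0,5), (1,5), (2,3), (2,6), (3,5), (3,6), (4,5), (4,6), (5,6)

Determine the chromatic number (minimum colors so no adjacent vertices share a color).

The graph has a maximum clique of size 3 (lower bound on chromatic number).
A valid 3-coloring: {0: 1, 1: 1, 2: 0, 3: 2, 4: 2, 5: 0, 6: 1}.
Chromatic number = 3.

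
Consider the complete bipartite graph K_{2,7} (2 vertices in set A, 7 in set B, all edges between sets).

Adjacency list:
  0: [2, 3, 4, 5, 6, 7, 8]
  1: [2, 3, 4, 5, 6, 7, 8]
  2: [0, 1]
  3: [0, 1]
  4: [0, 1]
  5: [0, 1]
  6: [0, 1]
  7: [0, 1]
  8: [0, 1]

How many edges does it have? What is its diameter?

K_{2,7} has 2 * 7 = 14 edges.
Any vertex reaches any opposite-side vertex in 1 step; same-side vertices reach in 2 steps via any opposite-side vertex.
Diameter = 2.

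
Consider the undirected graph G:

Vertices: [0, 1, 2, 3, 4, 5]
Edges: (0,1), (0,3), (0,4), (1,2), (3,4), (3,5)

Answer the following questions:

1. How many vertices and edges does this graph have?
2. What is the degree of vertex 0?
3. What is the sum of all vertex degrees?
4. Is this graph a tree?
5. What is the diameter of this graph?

Count: 6 vertices, 6 edges.
Vertex 0 has neighbors [1, 3, 4], degree = 3.
Handshaking lemma: 2 * 6 = 12.
A tree on 6 vertices has 5 edges. This graph has 6 edges (1 extra). Not a tree.
Diameter (longest shortest path) = 4.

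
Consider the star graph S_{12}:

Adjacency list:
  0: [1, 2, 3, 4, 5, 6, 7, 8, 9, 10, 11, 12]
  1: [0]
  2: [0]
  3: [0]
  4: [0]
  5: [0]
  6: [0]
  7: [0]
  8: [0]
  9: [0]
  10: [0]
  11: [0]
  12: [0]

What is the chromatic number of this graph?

S_{12} has one hub adjacent to 12 leaves; leaves are pairwise non-adjacent.
Color the hub 0 and every leaf 1.
Chromatic number = 2.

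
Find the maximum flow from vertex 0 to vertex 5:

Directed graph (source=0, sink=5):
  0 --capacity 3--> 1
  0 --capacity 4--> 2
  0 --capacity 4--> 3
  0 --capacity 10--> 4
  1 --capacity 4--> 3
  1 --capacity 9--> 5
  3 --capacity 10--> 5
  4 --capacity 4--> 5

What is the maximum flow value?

Computing max flow:
  Flow on (0->1): 3/3
  Flow on (0->3): 4/4
  Flow on (0->4): 4/10
  Flow on (1->5): 3/9
  Flow on (3->5): 4/10
  Flow on (4->5): 4/4
Maximum flow = 11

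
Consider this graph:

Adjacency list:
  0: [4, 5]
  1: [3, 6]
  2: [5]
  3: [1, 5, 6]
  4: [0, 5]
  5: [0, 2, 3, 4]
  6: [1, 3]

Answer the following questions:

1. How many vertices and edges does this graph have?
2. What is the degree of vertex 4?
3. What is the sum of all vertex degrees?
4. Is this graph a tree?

Count: 7 vertices, 8 edges.
Vertex 4 has neighbors [0, 5], degree = 2.
Handshaking lemma: 2 * 8 = 16.
A tree on 7 vertices has 6 edges. This graph has 8 edges (2 extra). Not a tree.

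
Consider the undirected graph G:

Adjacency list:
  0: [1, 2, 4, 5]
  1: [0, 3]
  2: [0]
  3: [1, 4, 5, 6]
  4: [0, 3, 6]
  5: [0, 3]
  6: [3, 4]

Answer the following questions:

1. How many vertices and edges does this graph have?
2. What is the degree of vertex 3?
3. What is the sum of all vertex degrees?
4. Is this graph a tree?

Count: 7 vertices, 9 edges.
Vertex 3 has neighbors [1, 4, 5, 6], degree = 4.
Handshaking lemma: 2 * 9 = 18.
A tree on 7 vertices has 6 edges. This graph has 9 edges (3 extra). Not a tree.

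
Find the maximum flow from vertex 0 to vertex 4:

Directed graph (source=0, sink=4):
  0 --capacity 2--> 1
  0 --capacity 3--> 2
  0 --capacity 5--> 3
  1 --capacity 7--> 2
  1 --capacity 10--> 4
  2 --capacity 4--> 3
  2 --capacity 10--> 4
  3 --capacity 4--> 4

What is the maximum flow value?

Computing max flow:
  Flow on (0->1): 2/2
  Flow on (0->2): 3/3
  Flow on (0->3): 4/5
  Flow on (1->4): 2/10
  Flow on (2->4): 3/10
  Flow on (3->4): 4/4
Maximum flow = 9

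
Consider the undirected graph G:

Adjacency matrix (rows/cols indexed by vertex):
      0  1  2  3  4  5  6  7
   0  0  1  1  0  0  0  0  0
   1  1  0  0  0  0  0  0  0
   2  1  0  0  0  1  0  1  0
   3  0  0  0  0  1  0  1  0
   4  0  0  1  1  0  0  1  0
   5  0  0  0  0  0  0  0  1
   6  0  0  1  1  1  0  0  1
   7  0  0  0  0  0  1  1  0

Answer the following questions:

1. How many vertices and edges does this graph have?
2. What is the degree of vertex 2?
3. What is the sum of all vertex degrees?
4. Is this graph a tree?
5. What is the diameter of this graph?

Count: 8 vertices, 9 edges.
Vertex 2 has neighbors [0, 4, 6], degree = 3.
Handshaking lemma: 2 * 9 = 18.
A tree on 8 vertices has 7 edges. This graph has 9 edges (2 extra). Not a tree.
Diameter (longest shortest path) = 5.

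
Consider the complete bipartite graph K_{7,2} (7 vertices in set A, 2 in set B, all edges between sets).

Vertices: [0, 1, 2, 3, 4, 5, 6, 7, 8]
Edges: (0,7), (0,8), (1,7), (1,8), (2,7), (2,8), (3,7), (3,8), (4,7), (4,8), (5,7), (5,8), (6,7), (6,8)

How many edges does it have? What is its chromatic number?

K_{7,2} has 7 * 2 = 14 edges.
Bipartite graphs have chromatic number 2 (color each partition differently).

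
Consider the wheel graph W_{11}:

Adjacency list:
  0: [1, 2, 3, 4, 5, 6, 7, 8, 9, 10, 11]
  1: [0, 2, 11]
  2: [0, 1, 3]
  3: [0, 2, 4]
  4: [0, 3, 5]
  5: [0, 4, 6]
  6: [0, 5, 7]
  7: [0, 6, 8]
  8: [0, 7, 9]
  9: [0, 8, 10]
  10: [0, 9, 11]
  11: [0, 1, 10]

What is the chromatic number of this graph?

W_{11} = C_{11} plus a hub adjacent to every cycle vertex.
The outer cycle needs 3 colors (odd cycle); the hub is adjacent to all of them so needs a fresh color.
Chromatic number = 3 + 1 = 4.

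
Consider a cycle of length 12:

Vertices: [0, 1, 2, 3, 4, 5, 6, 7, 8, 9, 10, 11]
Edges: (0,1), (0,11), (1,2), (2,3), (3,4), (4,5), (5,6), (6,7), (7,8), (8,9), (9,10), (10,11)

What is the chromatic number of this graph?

This is an even cycle (C_12). Even cycles are bipartite.
Chromatic number = 2.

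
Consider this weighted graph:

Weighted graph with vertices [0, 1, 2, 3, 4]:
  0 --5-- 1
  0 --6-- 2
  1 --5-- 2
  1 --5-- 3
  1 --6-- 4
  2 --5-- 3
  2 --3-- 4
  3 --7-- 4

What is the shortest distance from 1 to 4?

Using Dijkstra's algorithm from vertex 1:
Shortest path: 1 -> 4
Total weight: 6 = 6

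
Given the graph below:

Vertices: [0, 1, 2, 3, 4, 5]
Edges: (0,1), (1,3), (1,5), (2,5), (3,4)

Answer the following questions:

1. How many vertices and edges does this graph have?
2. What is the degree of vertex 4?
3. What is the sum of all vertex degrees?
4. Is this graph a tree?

Count: 6 vertices, 5 edges.
Vertex 4 has neighbors [3], degree = 1.
Handshaking lemma: 2 * 5 = 10.
A graph is a tree iff it is connected and has exactly n-1 edges. This graph is connected (all 6 vertices in one component) and has 6-1 = 5 edges. It is a tree.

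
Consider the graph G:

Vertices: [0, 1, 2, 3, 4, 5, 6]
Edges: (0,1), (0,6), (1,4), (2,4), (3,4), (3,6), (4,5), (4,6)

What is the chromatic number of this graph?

The graph has a maximum clique of size 3 (lower bound on chromatic number).
A valid 3-coloring: {0: 0, 1: 1, 2: 1, 3: 2, 4: 0, 5: 1, 6: 1}.
Chromatic number = 3.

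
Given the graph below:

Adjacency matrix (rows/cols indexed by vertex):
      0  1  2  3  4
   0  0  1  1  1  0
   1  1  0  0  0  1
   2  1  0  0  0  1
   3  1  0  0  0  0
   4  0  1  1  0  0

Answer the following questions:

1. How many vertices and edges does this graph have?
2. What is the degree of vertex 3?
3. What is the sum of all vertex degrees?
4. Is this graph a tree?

Count: 5 vertices, 5 edges.
Vertex 3 has neighbors [0], degree = 1.
Handshaking lemma: 2 * 5 = 10.
A tree on 5 vertices has 4 edges. This graph has 5 edges (1 extra). Not a tree.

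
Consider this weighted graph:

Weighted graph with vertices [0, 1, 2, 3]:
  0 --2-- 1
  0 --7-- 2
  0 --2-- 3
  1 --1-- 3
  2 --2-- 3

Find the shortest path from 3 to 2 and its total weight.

Using Dijkstra's algorithm from vertex 3:
Shortest path: 3 -> 2
Total weight: 2 = 2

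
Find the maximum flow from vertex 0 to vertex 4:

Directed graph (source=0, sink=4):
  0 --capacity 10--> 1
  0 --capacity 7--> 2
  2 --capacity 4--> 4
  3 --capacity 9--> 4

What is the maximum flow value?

Computing max flow:
  Flow on (0->2): 4/7
  Flow on (2->4): 4/4
Maximum flow = 4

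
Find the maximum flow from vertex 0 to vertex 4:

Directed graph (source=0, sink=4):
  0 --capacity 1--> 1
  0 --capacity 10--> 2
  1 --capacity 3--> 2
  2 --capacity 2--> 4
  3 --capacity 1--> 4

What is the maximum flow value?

Computing max flow:
  Flow on (0->2): 2/10
  Flow on (2->4): 2/2
Maximum flow = 2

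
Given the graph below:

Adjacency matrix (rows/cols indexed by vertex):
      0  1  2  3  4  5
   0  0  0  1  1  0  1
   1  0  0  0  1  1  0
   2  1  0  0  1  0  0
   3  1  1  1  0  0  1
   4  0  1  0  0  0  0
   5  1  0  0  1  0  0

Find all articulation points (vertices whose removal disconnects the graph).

An articulation point is a vertex whose removal disconnects the graph.
Articulation points: [1, 3]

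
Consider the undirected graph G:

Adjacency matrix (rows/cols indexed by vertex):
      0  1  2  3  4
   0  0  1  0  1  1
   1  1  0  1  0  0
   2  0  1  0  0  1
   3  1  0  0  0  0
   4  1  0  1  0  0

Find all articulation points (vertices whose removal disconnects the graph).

An articulation point is a vertex whose removal disconnects the graph.
Articulation points: [0]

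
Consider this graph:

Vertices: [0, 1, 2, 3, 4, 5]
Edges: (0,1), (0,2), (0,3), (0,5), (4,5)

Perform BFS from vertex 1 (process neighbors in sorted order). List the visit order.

BFS from vertex 1 (neighbors processed in ascending order):
Visit order: 1, 0, 2, 3, 5, 4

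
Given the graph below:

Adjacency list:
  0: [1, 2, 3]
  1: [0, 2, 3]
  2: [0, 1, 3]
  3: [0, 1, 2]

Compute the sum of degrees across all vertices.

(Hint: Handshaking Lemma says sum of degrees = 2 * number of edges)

Count edges: 6 edges.
By Handshaking Lemma: sum of degrees = 2 * 6 = 12.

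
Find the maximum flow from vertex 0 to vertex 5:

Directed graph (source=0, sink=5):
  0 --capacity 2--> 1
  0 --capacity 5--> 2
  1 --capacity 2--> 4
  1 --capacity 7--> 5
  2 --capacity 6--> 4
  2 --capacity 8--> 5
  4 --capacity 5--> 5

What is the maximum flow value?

Computing max flow:
  Flow on (0->1): 2/2
  Flow on (0->2): 5/5
  Flow on (1->5): 2/7
  Flow on (2->5): 5/8
Maximum flow = 7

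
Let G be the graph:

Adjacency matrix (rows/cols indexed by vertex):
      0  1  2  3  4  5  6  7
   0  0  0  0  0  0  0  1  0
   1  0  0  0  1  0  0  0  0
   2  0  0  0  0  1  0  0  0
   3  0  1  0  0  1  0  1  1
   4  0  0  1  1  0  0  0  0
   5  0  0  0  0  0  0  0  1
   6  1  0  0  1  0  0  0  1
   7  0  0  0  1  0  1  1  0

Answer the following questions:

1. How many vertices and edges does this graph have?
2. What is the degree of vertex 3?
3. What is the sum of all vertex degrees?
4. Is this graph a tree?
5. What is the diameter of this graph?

Count: 8 vertices, 8 edges.
Vertex 3 has neighbors [1, 4, 6, 7], degree = 4.
Handshaking lemma: 2 * 8 = 16.
A tree on 8 vertices has 7 edges. This graph has 8 edges (1 extra). Not a tree.
Diameter (longest shortest path) = 4.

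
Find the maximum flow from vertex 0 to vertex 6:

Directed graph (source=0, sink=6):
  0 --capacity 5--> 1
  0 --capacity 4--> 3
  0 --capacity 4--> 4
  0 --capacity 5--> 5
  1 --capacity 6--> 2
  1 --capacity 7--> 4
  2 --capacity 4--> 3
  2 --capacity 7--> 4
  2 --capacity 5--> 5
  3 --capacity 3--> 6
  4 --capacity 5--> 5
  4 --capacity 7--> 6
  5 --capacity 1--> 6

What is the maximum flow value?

Computing max flow:
  Flow on (0->1): 5/5
  Flow on (0->3): 3/4
  Flow on (0->4): 2/4
  Flow on (0->5): 1/5
  Flow on (1->4): 5/7
  Flow on (3->6): 3/3
  Flow on (4->6): 7/7
  Flow on (5->6): 1/1
Maximum flow = 11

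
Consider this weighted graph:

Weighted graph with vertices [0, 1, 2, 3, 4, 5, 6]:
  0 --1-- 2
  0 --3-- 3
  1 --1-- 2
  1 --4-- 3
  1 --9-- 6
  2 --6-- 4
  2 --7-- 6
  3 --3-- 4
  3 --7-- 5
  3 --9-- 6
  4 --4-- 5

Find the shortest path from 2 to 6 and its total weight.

Using Dijkstra's algorithm from vertex 2:
Shortest path: 2 -> 6
Total weight: 7 = 7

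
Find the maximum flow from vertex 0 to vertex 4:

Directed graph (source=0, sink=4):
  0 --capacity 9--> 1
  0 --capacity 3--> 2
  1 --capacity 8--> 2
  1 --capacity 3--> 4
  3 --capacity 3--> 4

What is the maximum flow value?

Computing max flow:
  Flow on (0->1): 3/9
  Flow on (1->4): 3/3
Maximum flow = 3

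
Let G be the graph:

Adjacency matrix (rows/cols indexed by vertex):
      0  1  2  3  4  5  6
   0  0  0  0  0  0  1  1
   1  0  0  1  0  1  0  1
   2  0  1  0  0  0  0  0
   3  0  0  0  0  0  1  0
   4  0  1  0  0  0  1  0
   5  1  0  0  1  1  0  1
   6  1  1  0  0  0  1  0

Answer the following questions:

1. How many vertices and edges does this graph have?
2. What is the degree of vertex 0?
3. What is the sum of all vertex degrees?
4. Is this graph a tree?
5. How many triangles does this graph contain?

Count: 7 vertices, 8 edges.
Vertex 0 has neighbors [5, 6], degree = 2.
Handshaking lemma: 2 * 8 = 16.
A tree on 7 vertices has 6 edges. This graph has 8 edges (2 extra). Not a tree.
Number of triangles = 1.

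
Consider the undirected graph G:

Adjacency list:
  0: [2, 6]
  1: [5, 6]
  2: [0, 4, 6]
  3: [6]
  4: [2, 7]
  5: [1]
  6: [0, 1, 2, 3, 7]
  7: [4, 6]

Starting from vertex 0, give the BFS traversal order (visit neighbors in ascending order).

BFS from vertex 0 (neighbors processed in ascending order):
Visit order: 0, 2, 6, 4, 1, 3, 7, 5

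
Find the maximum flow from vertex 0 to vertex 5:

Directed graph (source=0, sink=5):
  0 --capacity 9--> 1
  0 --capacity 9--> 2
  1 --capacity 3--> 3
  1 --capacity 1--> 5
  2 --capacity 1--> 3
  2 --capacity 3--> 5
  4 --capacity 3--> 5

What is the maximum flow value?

Computing max flow:
  Flow on (0->1): 1/9
  Flow on (0->2): 3/9
  Flow on (1->5): 1/1
  Flow on (2->5): 3/3
Maximum flow = 4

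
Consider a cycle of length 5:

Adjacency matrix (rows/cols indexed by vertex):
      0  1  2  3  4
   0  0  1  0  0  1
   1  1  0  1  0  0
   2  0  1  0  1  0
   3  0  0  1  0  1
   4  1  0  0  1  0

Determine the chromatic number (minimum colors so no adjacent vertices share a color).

This is an odd cycle (C_5). Odd cycles are not bipartite (any 2-coloring forces two adjacent vertices to match), and 3 colors suffice.
Chromatic number = 3.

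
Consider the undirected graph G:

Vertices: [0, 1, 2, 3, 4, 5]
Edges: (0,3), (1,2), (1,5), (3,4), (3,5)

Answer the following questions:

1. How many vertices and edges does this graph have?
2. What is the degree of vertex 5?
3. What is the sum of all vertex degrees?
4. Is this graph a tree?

Count: 6 vertices, 5 edges.
Vertex 5 has neighbors [1, 3], degree = 2.
Handshaking lemma: 2 * 5 = 10.
A graph is a tree iff it is connected and has exactly n-1 edges. This graph is connected (all 6 vertices in one component) and has 6-1 = 5 edges. It is a tree.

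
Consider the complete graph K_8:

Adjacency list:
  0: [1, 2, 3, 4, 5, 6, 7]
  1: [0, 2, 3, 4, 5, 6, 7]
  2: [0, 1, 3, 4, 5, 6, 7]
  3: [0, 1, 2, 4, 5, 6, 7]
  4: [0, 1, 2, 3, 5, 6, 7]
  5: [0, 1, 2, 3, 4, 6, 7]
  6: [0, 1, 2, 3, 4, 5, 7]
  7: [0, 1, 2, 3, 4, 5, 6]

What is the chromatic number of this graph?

In K_8, every vertex is adjacent to every other vertex.
Each vertex needs a unique color.
Chromatic number = 8.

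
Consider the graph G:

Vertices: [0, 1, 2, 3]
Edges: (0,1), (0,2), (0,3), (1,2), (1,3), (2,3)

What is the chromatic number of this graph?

The graph has a maximum clique of size 4 (lower bound on chromatic number).
A valid 4-coloring: {0: 0, 1: 1, 2: 2, 3: 3}.
Chromatic number = 4.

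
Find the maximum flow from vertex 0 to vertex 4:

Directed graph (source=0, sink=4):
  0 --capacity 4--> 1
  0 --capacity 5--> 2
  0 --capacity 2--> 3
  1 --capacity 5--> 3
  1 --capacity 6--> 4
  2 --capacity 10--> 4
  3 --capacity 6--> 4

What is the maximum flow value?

Computing max flow:
  Flow on (0->1): 4/4
  Flow on (0->2): 5/5
  Flow on (0->3): 2/2
  Flow on (1->4): 4/6
  Flow on (2->4): 5/10
  Flow on (3->4): 2/6
Maximum flow = 11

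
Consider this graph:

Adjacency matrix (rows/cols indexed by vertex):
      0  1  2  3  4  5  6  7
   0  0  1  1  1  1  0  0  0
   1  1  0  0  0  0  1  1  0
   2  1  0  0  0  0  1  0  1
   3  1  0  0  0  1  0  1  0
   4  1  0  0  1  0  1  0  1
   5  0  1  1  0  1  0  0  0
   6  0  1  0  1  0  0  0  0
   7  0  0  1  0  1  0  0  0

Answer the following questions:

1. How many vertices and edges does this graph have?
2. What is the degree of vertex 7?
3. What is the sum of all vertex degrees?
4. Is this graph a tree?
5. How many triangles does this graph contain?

Count: 8 vertices, 12 edges.
Vertex 7 has neighbors [2, 4], degree = 2.
Handshaking lemma: 2 * 12 = 24.
A tree on 8 vertices has 7 edges. This graph has 12 edges (5 extra). Not a tree.
Number of triangles = 1.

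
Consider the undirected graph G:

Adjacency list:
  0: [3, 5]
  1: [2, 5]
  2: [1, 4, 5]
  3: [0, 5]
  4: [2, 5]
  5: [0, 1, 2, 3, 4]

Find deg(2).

Vertex 2 has neighbors [1, 4, 5], so deg(2) = 3.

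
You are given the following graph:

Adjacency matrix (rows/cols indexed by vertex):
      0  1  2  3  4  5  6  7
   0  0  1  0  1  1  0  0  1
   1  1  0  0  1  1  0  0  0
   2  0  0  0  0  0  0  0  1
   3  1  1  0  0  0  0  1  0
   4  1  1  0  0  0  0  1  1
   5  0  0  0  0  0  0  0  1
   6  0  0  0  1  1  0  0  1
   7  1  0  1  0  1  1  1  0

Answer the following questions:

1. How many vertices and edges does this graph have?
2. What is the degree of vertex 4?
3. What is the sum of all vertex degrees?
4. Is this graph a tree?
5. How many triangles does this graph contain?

Count: 8 vertices, 12 edges.
Vertex 4 has neighbors [0, 1, 6, 7], degree = 4.
Handshaking lemma: 2 * 12 = 24.
A tree on 8 vertices has 7 edges. This graph has 12 edges (5 extra). Not a tree.
Number of triangles = 4.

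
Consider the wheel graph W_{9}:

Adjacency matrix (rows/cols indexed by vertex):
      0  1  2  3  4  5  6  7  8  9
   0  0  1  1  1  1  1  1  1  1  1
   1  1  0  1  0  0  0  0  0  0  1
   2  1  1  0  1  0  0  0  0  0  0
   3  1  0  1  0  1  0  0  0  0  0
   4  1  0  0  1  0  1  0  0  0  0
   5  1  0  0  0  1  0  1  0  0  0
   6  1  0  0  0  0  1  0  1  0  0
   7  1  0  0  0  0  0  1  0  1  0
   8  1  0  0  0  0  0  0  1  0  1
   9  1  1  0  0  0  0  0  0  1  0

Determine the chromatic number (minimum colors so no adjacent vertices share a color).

W_{9} = C_{9} plus a hub adjacent to every cycle vertex.
The outer cycle needs 3 colors (odd cycle); the hub is adjacent to all of them so needs a fresh color.
Chromatic number = 3 + 1 = 4.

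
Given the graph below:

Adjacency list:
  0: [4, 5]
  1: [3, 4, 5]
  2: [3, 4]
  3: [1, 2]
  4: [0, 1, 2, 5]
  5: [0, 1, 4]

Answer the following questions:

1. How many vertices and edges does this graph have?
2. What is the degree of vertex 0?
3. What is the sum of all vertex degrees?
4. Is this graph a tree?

Count: 6 vertices, 8 edges.
Vertex 0 has neighbors [4, 5], degree = 2.
Handshaking lemma: 2 * 8 = 16.
A tree on 6 vertices has 5 edges. This graph has 8 edges (3 extra). Not a tree.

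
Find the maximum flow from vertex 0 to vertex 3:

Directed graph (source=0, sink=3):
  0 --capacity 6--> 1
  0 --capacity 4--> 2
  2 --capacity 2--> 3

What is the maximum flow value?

Computing max flow:
  Flow on (0->2): 2/4
  Flow on (2->3): 2/2
Maximum flow = 2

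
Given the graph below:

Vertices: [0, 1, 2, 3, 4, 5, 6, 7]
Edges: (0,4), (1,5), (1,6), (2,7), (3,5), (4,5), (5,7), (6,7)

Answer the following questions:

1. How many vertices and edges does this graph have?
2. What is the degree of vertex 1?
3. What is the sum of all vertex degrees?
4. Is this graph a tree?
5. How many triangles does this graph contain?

Count: 8 vertices, 8 edges.
Vertex 1 has neighbors [5, 6], degree = 2.
Handshaking lemma: 2 * 8 = 16.
A tree on 8 vertices has 7 edges. This graph has 8 edges (1 extra). Not a tree.
Number of triangles = 0.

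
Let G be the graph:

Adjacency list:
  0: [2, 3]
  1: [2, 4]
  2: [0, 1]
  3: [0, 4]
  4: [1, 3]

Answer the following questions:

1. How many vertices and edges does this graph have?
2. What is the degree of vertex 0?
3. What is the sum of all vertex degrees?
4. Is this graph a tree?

Count: 5 vertices, 5 edges.
Vertex 0 has neighbors [2, 3], degree = 2.
Handshaking lemma: 2 * 5 = 10.
A tree on 5 vertices has 4 edges. This graph has 5 edges (1 extra). Not a tree.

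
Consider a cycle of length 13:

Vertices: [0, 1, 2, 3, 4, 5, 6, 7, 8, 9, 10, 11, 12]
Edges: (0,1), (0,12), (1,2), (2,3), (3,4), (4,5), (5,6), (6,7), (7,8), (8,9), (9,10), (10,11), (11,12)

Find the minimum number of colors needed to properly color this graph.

This is an odd cycle (C_13). Odd cycles are not bipartite (any 2-coloring forces two adjacent vertices to match), and 3 colors suffice.
Chromatic number = 3.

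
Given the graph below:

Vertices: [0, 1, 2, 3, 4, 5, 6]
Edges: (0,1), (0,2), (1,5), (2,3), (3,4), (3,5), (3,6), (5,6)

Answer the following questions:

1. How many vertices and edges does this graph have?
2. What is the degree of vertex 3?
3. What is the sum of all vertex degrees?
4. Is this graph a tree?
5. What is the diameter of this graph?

Count: 7 vertices, 8 edges.
Vertex 3 has neighbors [2, 4, 5, 6], degree = 4.
Handshaking lemma: 2 * 8 = 16.
A tree on 7 vertices has 6 edges. This graph has 8 edges (2 extra). Not a tree.
Diameter (longest shortest path) = 3.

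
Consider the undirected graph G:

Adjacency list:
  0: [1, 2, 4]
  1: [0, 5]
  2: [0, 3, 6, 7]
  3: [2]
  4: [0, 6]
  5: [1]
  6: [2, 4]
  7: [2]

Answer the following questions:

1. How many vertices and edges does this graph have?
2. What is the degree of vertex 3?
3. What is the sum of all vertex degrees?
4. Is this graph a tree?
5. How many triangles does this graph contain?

Count: 8 vertices, 8 edges.
Vertex 3 has neighbors [2], degree = 1.
Handshaking lemma: 2 * 8 = 16.
A tree on 8 vertices has 7 edges. This graph has 8 edges (1 extra). Not a tree.
Number of triangles = 0.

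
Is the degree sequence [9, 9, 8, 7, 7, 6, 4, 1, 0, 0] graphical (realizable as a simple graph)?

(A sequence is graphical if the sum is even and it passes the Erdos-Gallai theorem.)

Sum of degrees = 51. Sum is odd, so the sequence is NOT graphical.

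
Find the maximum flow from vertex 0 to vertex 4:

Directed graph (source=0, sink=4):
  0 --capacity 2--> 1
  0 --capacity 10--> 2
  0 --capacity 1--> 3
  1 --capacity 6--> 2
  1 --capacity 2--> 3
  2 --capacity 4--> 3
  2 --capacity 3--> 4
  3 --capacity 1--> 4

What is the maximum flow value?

Computing max flow:
  Flow on (0->2): 4/10
  Flow on (2->3): 1/4
  Flow on (2->4): 3/3
  Flow on (3->4): 1/1
Maximum flow = 4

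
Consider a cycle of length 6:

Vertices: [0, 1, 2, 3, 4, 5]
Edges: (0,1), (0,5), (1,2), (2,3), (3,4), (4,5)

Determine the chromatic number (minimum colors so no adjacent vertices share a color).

This is an even cycle (C_6). Even cycles are bipartite.
Chromatic number = 2.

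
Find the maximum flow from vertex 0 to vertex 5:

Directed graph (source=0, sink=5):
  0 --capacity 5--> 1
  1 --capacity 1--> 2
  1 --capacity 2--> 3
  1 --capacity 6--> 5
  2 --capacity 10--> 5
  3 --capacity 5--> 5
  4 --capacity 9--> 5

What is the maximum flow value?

Computing max flow:
  Flow on (0->1): 5/5
  Flow on (1->5): 5/6
Maximum flow = 5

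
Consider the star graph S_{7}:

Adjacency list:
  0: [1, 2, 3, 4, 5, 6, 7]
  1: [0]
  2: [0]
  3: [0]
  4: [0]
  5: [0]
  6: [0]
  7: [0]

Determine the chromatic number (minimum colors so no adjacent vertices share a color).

S_{7} has one hub adjacent to 7 leaves; leaves are pairwise non-adjacent.
Color the hub 0 and every leaf 1.
Chromatic number = 2.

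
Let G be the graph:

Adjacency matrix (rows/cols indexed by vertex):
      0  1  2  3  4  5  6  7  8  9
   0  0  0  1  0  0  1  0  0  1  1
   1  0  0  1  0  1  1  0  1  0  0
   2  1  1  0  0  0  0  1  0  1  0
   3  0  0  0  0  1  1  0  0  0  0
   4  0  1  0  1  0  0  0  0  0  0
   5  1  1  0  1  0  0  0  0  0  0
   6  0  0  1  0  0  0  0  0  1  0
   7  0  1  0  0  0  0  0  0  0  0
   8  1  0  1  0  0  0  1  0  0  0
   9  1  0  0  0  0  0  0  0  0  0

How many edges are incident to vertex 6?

Vertex 6 has neighbors [2, 8], so deg(6) = 2.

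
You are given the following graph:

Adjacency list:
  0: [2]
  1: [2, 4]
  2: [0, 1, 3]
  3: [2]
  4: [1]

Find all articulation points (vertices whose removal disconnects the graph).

An articulation point is a vertex whose removal disconnects the graph.
Articulation points: [1, 2]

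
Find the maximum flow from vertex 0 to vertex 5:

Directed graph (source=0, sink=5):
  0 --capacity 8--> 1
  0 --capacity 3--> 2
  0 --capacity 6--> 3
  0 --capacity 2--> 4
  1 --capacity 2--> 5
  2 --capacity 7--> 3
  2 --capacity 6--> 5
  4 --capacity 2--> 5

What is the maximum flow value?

Computing max flow:
  Flow on (0->1): 2/8
  Flow on (0->2): 3/3
  Flow on (0->4): 2/2
  Flow on (1->5): 2/2
  Flow on (2->5): 3/6
  Flow on (4->5): 2/2
Maximum flow = 7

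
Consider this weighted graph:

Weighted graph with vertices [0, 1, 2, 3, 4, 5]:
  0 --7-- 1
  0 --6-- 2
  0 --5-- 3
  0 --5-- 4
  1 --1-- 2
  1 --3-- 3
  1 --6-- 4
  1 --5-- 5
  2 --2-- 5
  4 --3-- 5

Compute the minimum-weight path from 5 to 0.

Using Dijkstra's algorithm from vertex 5:
Shortest path: 5 -> 2 -> 0
Total weight: 2 + 6 = 8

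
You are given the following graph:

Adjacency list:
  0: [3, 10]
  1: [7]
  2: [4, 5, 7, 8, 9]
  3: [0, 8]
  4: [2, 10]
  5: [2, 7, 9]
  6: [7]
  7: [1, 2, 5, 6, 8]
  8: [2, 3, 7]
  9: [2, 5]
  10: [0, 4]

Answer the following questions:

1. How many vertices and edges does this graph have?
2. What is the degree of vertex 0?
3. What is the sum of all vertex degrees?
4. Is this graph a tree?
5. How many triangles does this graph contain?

Count: 11 vertices, 14 edges.
Vertex 0 has neighbors [3, 10], degree = 2.
Handshaking lemma: 2 * 14 = 28.
A tree on 11 vertices has 10 edges. This graph has 14 edges (4 extra). Not a tree.
Number of triangles = 3.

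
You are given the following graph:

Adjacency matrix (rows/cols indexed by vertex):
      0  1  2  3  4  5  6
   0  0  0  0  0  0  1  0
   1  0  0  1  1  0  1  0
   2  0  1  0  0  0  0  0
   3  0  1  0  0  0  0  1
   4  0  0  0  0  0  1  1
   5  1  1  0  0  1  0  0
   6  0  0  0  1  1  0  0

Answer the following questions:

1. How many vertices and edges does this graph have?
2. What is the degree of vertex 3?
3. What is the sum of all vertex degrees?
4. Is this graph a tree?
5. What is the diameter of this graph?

Count: 7 vertices, 7 edges.
Vertex 3 has neighbors [1, 6], degree = 2.
Handshaking lemma: 2 * 7 = 14.
A tree on 7 vertices has 6 edges. This graph has 7 edges (1 extra). Not a tree.
Diameter (longest shortest path) = 3.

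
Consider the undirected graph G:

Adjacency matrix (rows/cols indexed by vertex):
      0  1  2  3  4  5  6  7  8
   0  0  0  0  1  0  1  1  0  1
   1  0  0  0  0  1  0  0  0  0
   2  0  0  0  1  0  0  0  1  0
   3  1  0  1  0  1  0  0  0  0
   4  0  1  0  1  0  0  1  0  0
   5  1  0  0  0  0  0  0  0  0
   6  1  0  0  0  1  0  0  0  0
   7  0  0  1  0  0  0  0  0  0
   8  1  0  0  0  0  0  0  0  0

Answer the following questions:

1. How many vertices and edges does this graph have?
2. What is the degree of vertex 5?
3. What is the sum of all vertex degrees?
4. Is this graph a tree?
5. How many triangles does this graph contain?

Count: 9 vertices, 9 edges.
Vertex 5 has neighbors [0], degree = 1.
Handshaking lemma: 2 * 9 = 18.
A tree on 9 vertices has 8 edges. This graph has 9 edges (1 extra). Not a tree.
Number of triangles = 0.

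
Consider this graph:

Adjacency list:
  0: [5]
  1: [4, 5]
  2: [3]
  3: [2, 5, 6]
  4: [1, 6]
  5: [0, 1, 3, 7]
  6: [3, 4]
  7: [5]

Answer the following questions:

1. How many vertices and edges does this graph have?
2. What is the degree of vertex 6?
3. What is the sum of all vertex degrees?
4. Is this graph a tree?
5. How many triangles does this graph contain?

Count: 8 vertices, 8 edges.
Vertex 6 has neighbors [3, 4], degree = 2.
Handshaking lemma: 2 * 8 = 16.
A tree on 8 vertices has 7 edges. This graph has 8 edges (1 extra). Not a tree.
Number of triangles = 0.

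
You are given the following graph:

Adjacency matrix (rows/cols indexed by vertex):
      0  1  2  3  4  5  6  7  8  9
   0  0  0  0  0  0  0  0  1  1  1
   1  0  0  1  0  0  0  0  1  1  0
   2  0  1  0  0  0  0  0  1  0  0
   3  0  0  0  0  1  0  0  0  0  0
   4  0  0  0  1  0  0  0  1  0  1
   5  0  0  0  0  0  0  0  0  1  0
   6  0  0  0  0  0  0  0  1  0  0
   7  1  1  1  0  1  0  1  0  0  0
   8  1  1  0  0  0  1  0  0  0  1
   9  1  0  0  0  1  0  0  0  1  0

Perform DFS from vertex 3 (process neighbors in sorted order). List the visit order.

DFS from vertex 3 (neighbors processed in ascending order):
Visit order: 3, 4, 7, 0, 8, 1, 2, 5, 9, 6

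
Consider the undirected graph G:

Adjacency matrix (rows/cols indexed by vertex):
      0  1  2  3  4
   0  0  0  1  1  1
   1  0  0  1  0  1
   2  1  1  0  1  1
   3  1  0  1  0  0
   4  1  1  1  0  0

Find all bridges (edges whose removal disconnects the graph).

No bridges found. The graph is 2-edge-connected (no single edge removal disconnects it).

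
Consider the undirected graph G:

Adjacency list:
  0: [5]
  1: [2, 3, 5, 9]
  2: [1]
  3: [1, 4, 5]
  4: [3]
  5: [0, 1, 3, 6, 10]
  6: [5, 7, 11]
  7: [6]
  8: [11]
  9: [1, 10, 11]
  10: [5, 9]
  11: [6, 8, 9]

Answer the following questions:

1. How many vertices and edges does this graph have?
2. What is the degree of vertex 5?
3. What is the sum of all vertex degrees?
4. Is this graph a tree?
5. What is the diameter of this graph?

Count: 12 vertices, 14 edges.
Vertex 5 has neighbors [0, 1, 3, 6, 10], degree = 5.
Handshaking lemma: 2 * 14 = 28.
A tree on 12 vertices has 11 edges. This graph has 14 edges (3 extra). Not a tree.
Diameter (longest shortest path) = 5.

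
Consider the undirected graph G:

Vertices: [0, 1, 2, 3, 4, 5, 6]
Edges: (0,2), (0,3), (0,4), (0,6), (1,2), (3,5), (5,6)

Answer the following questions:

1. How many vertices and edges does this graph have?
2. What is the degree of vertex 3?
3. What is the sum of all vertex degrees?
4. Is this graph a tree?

Count: 7 vertices, 7 edges.
Vertex 3 has neighbors [0, 5], degree = 2.
Handshaking lemma: 2 * 7 = 14.
A tree on 7 vertices has 6 edges. This graph has 7 edges (1 extra). Not a tree.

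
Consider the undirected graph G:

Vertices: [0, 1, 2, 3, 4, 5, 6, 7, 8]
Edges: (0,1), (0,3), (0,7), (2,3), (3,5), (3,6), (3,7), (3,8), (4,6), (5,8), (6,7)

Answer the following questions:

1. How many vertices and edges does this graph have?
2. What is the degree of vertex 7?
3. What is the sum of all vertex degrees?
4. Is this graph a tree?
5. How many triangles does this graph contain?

Count: 9 vertices, 11 edges.
Vertex 7 has neighbors [0, 3, 6], degree = 3.
Handshaking lemma: 2 * 11 = 22.
A tree on 9 vertices has 8 edges. This graph has 11 edges (3 extra). Not a tree.
Number of triangles = 3.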